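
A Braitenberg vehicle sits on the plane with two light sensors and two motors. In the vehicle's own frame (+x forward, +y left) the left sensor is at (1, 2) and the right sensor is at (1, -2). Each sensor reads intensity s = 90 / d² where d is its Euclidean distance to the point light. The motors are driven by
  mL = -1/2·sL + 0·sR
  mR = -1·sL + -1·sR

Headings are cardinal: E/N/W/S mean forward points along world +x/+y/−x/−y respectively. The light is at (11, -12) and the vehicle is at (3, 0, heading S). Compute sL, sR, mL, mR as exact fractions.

90/157 90/221 -45/157 -34020/34697

left sensor world pos  = (5, -1); dL² = 157
right sensor world pos = (1, -1); dR² = 221
sL = 90/157 = 90/157
sR = 90/221 = 90/221
mL = -1/2·sL + 0·sR = -45/157
mR = -1·sL + -1·sR = -34020/34697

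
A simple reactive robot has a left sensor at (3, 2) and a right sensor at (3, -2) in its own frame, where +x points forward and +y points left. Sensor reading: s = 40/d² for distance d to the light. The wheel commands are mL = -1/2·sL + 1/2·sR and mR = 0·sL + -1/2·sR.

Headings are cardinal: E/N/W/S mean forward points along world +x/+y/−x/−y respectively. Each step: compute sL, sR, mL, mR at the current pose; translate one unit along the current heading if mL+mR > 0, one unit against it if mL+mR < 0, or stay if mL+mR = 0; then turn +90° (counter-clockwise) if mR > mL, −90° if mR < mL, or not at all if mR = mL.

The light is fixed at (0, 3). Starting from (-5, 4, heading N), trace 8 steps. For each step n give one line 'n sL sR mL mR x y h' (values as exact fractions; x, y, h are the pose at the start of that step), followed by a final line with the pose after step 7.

0 8/13 8/5 32/65 -4/5 -5 4 N
1 5 5 0 -5/2 -5 3 E
2 8/5 40/73 -192/365 -20/73 -6 3 S
3 20/9 4 8/9 -2 -6 4 E
4 40/29 8/17 -224/493 -4/17 -7 4 S
5 5/4 5/2 5/8 -5/4 -7 5 E
6 40/37 40/101 -1280/3737 -20/101 -8 5 S
7 4/5 20/13 24/65 -10/13 -8 6 E
final -9 6 S

n=0: pose=(-5,4,N); sL=8/13, sR=8/5; mL=32/65, mR=-4/5; mL+mR=-4/13 → advance -1; mR−mL=-84/65 → turn -1·90°
n=1: pose=(-5,3,E); sL=5, sR=5; mL=0, mR=-5/2; mL+mR=-5/2 → advance -1; mR−mL=-5/2 → turn -1·90°
n=2: pose=(-6,3,S); sL=8/5, sR=40/73; mL=-192/365, mR=-20/73; mL+mR=-4/5 → advance -1; mR−mL=92/365 → turn +1·90°
n=3: pose=(-6,4,E); sL=20/9, sR=4; mL=8/9, mR=-2; mL+mR=-10/9 → advance -1; mR−mL=-26/9 → turn -1·90°
n=4: pose=(-7,4,S); sL=40/29, sR=8/17; mL=-224/493, mR=-4/17; mL+mR=-20/29 → advance -1; mR−mL=108/493 → turn +1·90°
n=5: pose=(-7,5,E); sL=5/4, sR=5/2; mL=5/8, mR=-5/4; mL+mR=-5/8 → advance -1; mR−mL=-15/8 → turn -1·90°
n=6: pose=(-8,5,S); sL=40/37, sR=40/101; mL=-1280/3737, mR=-20/101; mL+mR=-20/37 → advance -1; mR−mL=540/3737 → turn +1·90°
n=7: pose=(-8,6,E); sL=4/5, sR=20/13; mL=24/65, mR=-10/13; mL+mR=-2/5 → advance -1; mR−mL=-74/65 → turn -1·90°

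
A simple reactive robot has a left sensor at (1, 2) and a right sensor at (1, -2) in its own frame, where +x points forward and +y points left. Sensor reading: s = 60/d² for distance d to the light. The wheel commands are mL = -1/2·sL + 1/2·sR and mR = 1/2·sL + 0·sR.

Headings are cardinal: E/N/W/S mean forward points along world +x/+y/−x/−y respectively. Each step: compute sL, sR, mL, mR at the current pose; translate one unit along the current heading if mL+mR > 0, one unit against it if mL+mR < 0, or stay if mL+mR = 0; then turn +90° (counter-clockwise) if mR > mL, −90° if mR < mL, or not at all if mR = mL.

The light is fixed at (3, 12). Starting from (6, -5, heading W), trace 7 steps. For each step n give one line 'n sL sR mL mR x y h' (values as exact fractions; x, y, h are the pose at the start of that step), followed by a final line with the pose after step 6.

n=0: pose=(6,-5,W); sL=12/73, sR=60/229; mL=816/16717, mR=6/73; mL+mR=30/229 → advance +1; mR−mL=558/16717 → turn +1·90°
n=1: pose=(5,-5,S); sL=3/17, sR=5/27; mL=2/459, mR=3/34; mL+mR=5/54 → advance +1; mR−mL=77/918 → turn +1·90°
n=2: pose=(5,-6,E); sL=12/53, sR=60/409; mL=-864/21677, mR=6/53; mL+mR=30/409 → advance +1; mR−mL=3318/21677 → turn +1·90°
n=3: pose=(6,-6,N); sL=6/29, sR=30/157; mL=-36/4553, mR=3/29; mL+mR=15/157 → advance +1; mR−mL=507/4553 → turn +1·90°
n=4: pose=(6,-5,W); sL=12/73, sR=60/229; mL=816/16717, mR=6/73; mL+mR=30/229 → advance +1; mR−mL=558/16717 → turn +1·90°
n=5: pose=(5,-5,S); sL=3/17, sR=5/27; mL=2/459, mR=3/34; mL+mR=5/54 → advance +1; mR−mL=77/918 → turn +1·90°
n=6: pose=(5,-6,E); sL=12/53, sR=60/409; mL=-864/21677, mR=6/53; mL+mR=30/409 → advance +1; mR−mL=3318/21677 → turn +1·90°

0 12/73 60/229 816/16717 6/73 6 -5 W
1 3/17 5/27 2/459 3/34 5 -5 S
2 12/53 60/409 -864/21677 6/53 5 -6 E
3 6/29 30/157 -36/4553 3/29 6 -6 N
4 12/73 60/229 816/16717 6/73 6 -5 W
5 3/17 5/27 2/459 3/34 5 -5 S
6 12/53 60/409 -864/21677 6/53 5 -6 E
final 6 -6 N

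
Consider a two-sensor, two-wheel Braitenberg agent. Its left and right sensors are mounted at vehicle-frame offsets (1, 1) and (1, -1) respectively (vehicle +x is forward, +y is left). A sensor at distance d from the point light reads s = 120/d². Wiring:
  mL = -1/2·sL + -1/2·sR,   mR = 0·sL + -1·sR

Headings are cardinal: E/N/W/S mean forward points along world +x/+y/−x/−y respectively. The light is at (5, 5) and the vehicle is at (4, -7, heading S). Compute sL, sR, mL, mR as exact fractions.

120/169 120/173 -20520/29237 -120/173

left sensor world pos  = (5, -8); dL² = 169
right sensor world pos = (3, -8); dR² = 173
sL = 120/169 = 120/169
sR = 120/173 = 120/173
mL = -1/2·sL + -1/2·sR = -20520/29237
mR = 0·sL + -1·sR = -120/173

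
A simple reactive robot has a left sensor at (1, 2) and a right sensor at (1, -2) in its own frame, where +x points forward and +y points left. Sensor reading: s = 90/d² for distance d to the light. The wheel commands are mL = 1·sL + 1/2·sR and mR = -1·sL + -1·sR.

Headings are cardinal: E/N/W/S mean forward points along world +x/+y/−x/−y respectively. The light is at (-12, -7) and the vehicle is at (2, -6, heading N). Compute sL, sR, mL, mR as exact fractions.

left sensor world pos  = (0, -5); dL² = 148
right sensor world pos = (4, -5); dR² = 260
sL = 90/148 = 45/74
sR = 90/260 = 9/26
mL = 1·sL + 1/2·sR = 1503/1924
mR = -1·sL + -1·sR = -459/481

45/74 9/26 1503/1924 -459/481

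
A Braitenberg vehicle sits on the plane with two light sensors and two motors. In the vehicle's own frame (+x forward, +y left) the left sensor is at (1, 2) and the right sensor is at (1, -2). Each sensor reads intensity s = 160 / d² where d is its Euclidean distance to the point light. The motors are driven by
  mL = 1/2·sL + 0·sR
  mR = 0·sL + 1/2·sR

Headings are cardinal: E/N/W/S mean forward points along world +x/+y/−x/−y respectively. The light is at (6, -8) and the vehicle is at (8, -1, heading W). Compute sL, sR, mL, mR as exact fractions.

left sensor world pos  = (7, -3); dL² = 26
right sensor world pos = (7, 1); dR² = 82
sL = 160/26 = 80/13
sR = 160/82 = 80/41
mL = 1/2·sL + 0·sR = 40/13
mR = 0·sL + 1/2·sR = 40/41

80/13 80/41 40/13 40/41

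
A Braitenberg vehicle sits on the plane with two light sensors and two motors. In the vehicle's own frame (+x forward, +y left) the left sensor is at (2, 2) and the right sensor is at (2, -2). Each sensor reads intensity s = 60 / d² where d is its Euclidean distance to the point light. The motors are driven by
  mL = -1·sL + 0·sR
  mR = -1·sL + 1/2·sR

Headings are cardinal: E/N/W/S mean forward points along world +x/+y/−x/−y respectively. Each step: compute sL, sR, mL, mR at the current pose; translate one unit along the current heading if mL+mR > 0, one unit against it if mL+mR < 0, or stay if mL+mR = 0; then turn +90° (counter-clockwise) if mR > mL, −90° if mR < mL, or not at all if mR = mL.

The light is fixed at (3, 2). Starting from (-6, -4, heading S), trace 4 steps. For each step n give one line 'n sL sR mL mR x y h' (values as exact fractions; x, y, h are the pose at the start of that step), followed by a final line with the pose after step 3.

n=0: pose=(-6,-4,S); sL=60/113, sR=12/37; mL=-60/113, mR=-1542/4181; mL+mR=-3762/4181 → advance -1; mR−mL=6/37 → turn +1·90°
n=1: pose=(-6,-3,E); sL=30/29, sR=30/49; mL=-30/29, mR=-1035/1421; mL+mR=-2505/1421 → advance -1; mR−mL=15/49 → turn +1·90°
n=2: pose=(-7,-3,N); sL=20/51, sR=60/73; mL=-20/51, mR=70/3723; mL+mR=-1390/3723 → advance -1; mR−mL=30/73 → turn +1·90°
n=3: pose=(-7,-4,W); sL=15/52, sR=3/8; mL=-15/52, mR=-21/208; mL+mR=-81/208 → advance -1; mR−mL=3/16 → turn +1·90°

0 60/113 12/37 -60/113 -1542/4181 -6 -4 S
1 30/29 30/49 -30/29 -1035/1421 -6 -3 E
2 20/51 60/73 -20/51 70/3723 -7 -3 N
3 15/52 3/8 -15/52 -21/208 -7 -4 W
final -6 -4 S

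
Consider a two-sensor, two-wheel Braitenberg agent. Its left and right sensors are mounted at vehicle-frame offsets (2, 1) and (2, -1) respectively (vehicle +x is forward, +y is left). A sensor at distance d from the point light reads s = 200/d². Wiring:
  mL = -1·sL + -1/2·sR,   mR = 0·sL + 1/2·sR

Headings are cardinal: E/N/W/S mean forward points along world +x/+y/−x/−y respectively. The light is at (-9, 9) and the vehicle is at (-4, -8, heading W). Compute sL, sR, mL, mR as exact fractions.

200/333 40/53 -17260/17649 20/53

left sensor world pos  = (-6, -9); dL² = 333
right sensor world pos = (-6, -7); dR² = 265
sL = 200/333 = 200/333
sR = 200/265 = 40/53
mL = -1·sL + -1/2·sR = -17260/17649
mR = 0·sL + 1/2·sR = 20/53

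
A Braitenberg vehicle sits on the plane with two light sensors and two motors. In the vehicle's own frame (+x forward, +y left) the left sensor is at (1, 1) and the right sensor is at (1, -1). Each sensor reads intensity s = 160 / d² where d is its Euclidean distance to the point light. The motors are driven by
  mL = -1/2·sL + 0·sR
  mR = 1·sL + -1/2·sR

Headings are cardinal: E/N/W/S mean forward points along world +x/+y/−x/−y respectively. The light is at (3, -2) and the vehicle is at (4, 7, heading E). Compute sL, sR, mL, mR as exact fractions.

left sensor world pos  = (5, 8); dL² = 104
right sensor world pos = (5, 6); dR² = 68
sL = 160/104 = 20/13
sR = 160/68 = 40/17
mL = -1/2·sL + 0·sR = -10/13
mR = 1·sL + -1/2·sR = 80/221

20/13 40/17 -10/13 80/221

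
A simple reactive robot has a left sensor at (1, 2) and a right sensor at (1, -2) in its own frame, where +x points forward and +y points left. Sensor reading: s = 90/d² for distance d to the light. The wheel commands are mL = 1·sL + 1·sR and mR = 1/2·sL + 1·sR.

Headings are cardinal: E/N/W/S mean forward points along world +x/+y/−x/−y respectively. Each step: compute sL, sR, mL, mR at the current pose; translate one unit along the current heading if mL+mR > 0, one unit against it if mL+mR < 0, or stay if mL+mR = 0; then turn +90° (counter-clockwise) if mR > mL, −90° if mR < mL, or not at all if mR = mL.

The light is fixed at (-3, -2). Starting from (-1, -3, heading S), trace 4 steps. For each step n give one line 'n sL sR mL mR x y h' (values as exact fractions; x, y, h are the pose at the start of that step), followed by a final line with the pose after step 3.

n=0: pose=(-1,-3,S); sL=9/2, sR=45/2; mL=27, mR=99/4; mL+mR=207/4 → advance +1; mR−mL=-9/4 → turn -1·90°
n=1: pose=(-1,-4,W); sL=90/17, sR=90; mL=1620/17, mR=1575/17; mL+mR=3195/17 → advance +1; mR−mL=-45/17 → turn -1·90°
n=2: pose=(-2,-4,N); sL=45, sR=9; mL=54, mR=63/2; mL+mR=171/2 → advance +1; mR−mL=-45/2 → turn -1·90°
n=3: pose=(-2,-3,E); sL=18, sR=90/13; mL=324/13, mR=207/13; mL+mR=531/13 → advance +1; mR−mL=-9 → turn -1·90°

0 9/2 45/2 27 99/4 -1 -3 S
1 90/17 90 1620/17 1575/17 -1 -4 W
2 45 9 54 63/2 -2 -4 N
3 18 90/13 324/13 207/13 -2 -3 E
final -1 -3 S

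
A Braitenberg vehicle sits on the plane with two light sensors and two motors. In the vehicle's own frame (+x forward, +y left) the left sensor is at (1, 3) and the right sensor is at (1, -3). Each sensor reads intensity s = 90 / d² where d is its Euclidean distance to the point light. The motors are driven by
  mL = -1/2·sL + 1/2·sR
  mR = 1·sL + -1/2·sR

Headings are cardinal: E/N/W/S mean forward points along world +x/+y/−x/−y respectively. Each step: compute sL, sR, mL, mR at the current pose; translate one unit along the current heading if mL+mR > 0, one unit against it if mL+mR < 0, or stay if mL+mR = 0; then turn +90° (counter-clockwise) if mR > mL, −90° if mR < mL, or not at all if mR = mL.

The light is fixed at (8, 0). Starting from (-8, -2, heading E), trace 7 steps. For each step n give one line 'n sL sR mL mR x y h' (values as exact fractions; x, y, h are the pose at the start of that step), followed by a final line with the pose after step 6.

n=0: pose=(-8,-2,E); sL=45/113, sR=9/25; mL=-54/2825, mR=1233/5650; mL+mR=45/226 → advance +1; mR−mL=1341/5650 → turn +1·90°
n=1: pose=(-7,-2,N); sL=18/65, sR=18/29; mL=324/1885, mR=-63/1885; mL+mR=9/65 → advance +1; mR−mL=-387/1885 → turn -1·90°
n=2: pose=(-7,-1,E); sL=9/20, sR=45/106; mL=-27/2120, mR=63/265; mL+mR=9/40 → advance +1; mR−mL=531/2120 → turn +1·90°
n=3: pose=(-6,-1,N); sL=90/289, sR=90/121; mL=7560/34969, mR=-2115/34969; mL+mR=45/289 → advance +1; mR−mL=-9675/34969 → turn -1·90°
n=4: pose=(-6,0,E); sL=45/89, sR=45/89; mL=0, mR=45/178; mL+mR=45/178 → advance +1; mR−mL=45/178 → turn +1·90°
n=5: pose=(-5,0,N); sL=90/257, sR=90/101; mL=7020/25957, mR=-2475/25957; mL+mR=45/257 → advance +1; mR−mL=-9495/25957 → turn -1·90°
n=6: pose=(-5,1,E); sL=9/16, sR=45/74; mL=27/1184, mR=153/592; mL+mR=9/32 → advance +1; mR−mL=279/1184 → turn +1·90°

0 45/113 9/25 -54/2825 1233/5650 -8 -2 E
1 18/65 18/29 324/1885 -63/1885 -7 -2 N
2 9/20 45/106 -27/2120 63/265 -7 -1 E
3 90/289 90/121 7560/34969 -2115/34969 -6 -1 N
4 45/89 45/89 0 45/178 -6 0 E
5 90/257 90/101 7020/25957 -2475/25957 -5 0 N
6 9/16 45/74 27/1184 153/592 -5 1 E
final -4 1 N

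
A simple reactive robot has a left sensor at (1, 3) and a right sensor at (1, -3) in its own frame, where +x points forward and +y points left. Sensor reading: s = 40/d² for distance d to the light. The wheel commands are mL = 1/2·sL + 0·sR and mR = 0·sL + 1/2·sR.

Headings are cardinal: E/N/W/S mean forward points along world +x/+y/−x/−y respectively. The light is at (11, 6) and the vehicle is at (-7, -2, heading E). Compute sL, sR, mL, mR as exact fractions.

20/157 4/41 10/157 2/41

left sensor world pos  = (-6, 1); dL² = 314
right sensor world pos = (-6, -5); dR² = 410
sL = 40/314 = 20/157
sR = 40/410 = 4/41
mL = 1/2·sL + 0·sR = 10/157
mR = 0·sL + 1/2·sR = 2/41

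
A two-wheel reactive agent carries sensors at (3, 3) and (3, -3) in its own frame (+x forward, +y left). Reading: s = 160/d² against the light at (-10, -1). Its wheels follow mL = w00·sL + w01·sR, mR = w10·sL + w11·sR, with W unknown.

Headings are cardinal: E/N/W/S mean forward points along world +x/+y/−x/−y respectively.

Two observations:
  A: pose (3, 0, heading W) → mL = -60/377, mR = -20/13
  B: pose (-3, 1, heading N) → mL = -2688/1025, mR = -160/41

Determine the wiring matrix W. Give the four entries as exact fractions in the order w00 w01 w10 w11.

-1 1 -1 0

obs A: pose=(3,0,W) → sL=20/13, sR=40/29, mL=-60/377, mR=-20/13
obs B: pose=(-3,1,N) → sL=160/41, sR=32/25, mL=-2688/1025, mR=-160/41
sensor matrix S = [[20/13, 40/29], [160/41, 32/25]]; det S = -263808/77285
solve [mL_A; mL_B] = S·[w00; w01] and [mR_A; mR_B] = S·[w10; w11]:
  w00 = -1, w01 = 1, w10 = -1, w11 = 0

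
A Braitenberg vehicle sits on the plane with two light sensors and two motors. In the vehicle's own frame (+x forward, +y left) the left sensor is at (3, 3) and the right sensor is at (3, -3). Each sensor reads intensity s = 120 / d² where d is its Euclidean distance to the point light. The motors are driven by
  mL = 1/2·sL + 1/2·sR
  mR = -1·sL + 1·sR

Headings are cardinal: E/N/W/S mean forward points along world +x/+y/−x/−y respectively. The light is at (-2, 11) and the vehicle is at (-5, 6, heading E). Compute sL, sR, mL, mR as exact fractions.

30 15/8 255/16 -225/8

left sensor world pos  = (-2, 9); dL² = 4
right sensor world pos = (-2, 3); dR² = 64
sL = 120/4 = 30
sR = 120/64 = 15/8
mL = 1/2·sL + 1/2·sR = 255/16
mR = -1·sL + 1·sR = -225/8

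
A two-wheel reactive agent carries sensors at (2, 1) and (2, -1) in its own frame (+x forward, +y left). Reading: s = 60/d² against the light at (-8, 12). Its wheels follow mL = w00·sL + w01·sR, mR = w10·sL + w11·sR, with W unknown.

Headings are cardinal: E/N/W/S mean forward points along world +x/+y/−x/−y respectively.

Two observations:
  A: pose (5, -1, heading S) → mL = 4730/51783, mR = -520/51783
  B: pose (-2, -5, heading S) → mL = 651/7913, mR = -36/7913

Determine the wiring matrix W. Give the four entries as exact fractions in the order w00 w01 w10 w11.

-1/2 1 1/2 -1/2

obs A: pose=(5,-1,S) → sL=60/421, sR=20/123, mL=4730/51783, mR=-520/51783
obs B: pose=(-2,-5,S) → sL=6/41, sR=30/193, mL=651/7913, mR=-36/7913
sensor matrix S = [[60/421, 20/123], [6/41, 30/193]]; det S = -224320/136586293
solve [mL_A; mL_B] = S·[w00; w01] and [mR_A; mR_B] = S·[w10; w11]:
  w00 = -1/2, w01 = 1, w10 = 1/2, w11 = -1/2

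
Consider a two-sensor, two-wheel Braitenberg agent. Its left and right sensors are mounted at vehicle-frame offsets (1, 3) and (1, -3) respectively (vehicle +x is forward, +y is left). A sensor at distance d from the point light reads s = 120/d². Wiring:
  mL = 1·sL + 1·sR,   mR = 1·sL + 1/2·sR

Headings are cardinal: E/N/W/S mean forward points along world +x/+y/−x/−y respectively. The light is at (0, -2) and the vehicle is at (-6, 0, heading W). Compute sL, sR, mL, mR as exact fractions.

left sensor world pos  = (-7, -3); dL² = 50
right sensor world pos = (-7, 3); dR² = 74
sL = 120/50 = 12/5
sR = 120/74 = 60/37
mL = 1·sL + 1·sR = 744/185
mR = 1·sL + 1/2·sR = 594/185

12/5 60/37 744/185 594/185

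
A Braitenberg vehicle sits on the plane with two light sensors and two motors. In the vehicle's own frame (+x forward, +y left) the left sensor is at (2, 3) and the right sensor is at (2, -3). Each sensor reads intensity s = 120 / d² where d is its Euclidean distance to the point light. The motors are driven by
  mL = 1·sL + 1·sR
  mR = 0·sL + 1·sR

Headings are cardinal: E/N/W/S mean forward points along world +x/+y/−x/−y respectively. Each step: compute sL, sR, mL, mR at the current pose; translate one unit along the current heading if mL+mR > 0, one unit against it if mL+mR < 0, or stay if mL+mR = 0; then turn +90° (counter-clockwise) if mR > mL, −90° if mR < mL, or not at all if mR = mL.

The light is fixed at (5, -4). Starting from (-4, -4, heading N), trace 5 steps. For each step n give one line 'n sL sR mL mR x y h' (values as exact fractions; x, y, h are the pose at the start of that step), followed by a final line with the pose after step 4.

0 30/37 3 141/37 3 -4 -4 N
1 24/13 120/53 2832/689 120/53 -4 -3 E
2 60/13 60/61 4440/793 60/61 -3 -3 S
3 120/109 120/109 240/109 120/109 -3 -4 W
4 30/37 3 141/37 3 -4 -4 N
final -4 -3 E

n=0: pose=(-4,-4,N); sL=30/37, sR=3; mL=141/37, mR=3; mL+mR=252/37 → advance +1; mR−mL=-30/37 → turn -1·90°
n=1: pose=(-4,-3,E); sL=24/13, sR=120/53; mL=2832/689, mR=120/53; mL+mR=4392/689 → advance +1; mR−mL=-24/13 → turn -1·90°
n=2: pose=(-3,-3,S); sL=60/13, sR=60/61; mL=4440/793, mR=60/61; mL+mR=5220/793 → advance +1; mR−mL=-60/13 → turn -1·90°
n=3: pose=(-3,-4,W); sL=120/109, sR=120/109; mL=240/109, mR=120/109; mL+mR=360/109 → advance +1; mR−mL=-120/109 → turn -1·90°
n=4: pose=(-4,-4,N); sL=30/37, sR=3; mL=141/37, mR=3; mL+mR=252/37 → advance +1; mR−mL=-30/37 → turn -1·90°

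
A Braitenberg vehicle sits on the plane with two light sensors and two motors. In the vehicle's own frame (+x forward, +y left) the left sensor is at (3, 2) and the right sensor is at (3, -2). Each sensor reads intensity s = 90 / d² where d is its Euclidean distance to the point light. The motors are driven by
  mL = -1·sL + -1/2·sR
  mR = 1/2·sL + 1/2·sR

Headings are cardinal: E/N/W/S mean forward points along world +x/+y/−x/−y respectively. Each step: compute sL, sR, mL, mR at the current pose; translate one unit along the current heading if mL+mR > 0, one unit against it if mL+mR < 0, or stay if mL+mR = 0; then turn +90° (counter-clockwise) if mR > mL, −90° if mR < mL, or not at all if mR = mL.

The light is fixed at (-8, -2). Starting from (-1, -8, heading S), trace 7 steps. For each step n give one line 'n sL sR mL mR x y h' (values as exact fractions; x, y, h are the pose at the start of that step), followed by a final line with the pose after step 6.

0 5/9 45/53 -935/954 335/477 -1 -8 S
1 90/109 90/149 -18315/16241 11610/16241 -1 -7 E
2 9/2 45/34 -351/68 99/34 -2 -7 N
3 90/73 18/5 -1107/365 882/365 -2 -8 W
4 5/9 45/53 -935/954 335/477 -1 -8 S
5 90/109 90/149 -18315/16241 11610/16241 -1 -7 E
6 9/2 45/34 -351/68 99/34 -2 -7 N
final -2 -8 W

n=0: pose=(-1,-8,S); sL=5/9, sR=45/53; mL=-935/954, mR=335/477; mL+mR=-5/18 → advance -1; mR−mL=535/318 → turn +1·90°
n=1: pose=(-1,-7,E); sL=90/109, sR=90/149; mL=-18315/16241, mR=11610/16241; mL+mR=-45/109 → advance -1; mR−mL=29925/16241 → turn +1·90°
n=2: pose=(-2,-7,N); sL=9/2, sR=45/34; mL=-351/68, mR=99/34; mL+mR=-9/4 → advance -1; mR−mL=549/68 → turn +1·90°
n=3: pose=(-2,-8,W); sL=90/73, sR=18/5; mL=-1107/365, mR=882/365; mL+mR=-45/73 → advance -1; mR−mL=1989/365 → turn +1·90°
n=4: pose=(-1,-8,S); sL=5/9, sR=45/53; mL=-935/954, mR=335/477; mL+mR=-5/18 → advance -1; mR−mL=535/318 → turn +1·90°
n=5: pose=(-1,-7,E); sL=90/109, sR=90/149; mL=-18315/16241, mR=11610/16241; mL+mR=-45/109 → advance -1; mR−mL=29925/16241 → turn +1·90°
n=6: pose=(-2,-7,N); sL=9/2, sR=45/34; mL=-351/68, mR=99/34; mL+mR=-9/4 → advance -1; mR−mL=549/68 → turn +1·90°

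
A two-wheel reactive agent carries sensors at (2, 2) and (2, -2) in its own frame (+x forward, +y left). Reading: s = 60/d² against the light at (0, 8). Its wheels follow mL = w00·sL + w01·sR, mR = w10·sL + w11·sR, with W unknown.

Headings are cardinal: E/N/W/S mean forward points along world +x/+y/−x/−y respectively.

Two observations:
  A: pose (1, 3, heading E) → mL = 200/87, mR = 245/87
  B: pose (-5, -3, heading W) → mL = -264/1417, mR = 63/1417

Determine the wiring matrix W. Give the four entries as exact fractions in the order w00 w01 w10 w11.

1 -1 1 -1/2

obs A: pose=(1,3,E) → sL=10/3, sR=30/29, mL=200/87, mR=245/87
obs B: pose=(-5,-3,W) → sL=30/109, sR=6/13, mL=-264/1417, mR=63/1417
sensor matrix S = [[10/3, 30/29], [30/109, 6/13]]; det S = 51520/41093
solve [mL_A; mL_B] = S·[w00; w01] and [mR_A; mR_B] = S·[w10; w11]:
  w00 = 1, w01 = -1, w10 = 1, w11 = -1/2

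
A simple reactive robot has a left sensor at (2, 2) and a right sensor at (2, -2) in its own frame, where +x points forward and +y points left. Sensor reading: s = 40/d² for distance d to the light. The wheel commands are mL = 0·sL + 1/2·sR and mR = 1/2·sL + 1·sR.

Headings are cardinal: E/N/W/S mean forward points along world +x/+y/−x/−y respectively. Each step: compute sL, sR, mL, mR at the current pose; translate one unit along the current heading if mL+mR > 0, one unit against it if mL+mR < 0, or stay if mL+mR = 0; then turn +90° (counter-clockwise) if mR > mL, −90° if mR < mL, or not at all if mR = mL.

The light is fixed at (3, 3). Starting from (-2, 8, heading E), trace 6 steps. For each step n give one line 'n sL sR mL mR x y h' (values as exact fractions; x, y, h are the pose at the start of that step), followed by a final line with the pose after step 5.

n=0: pose=(-2,8,E); sL=20/29, sR=20/9; mL=10/9, mR=670/261; mL+mR=320/87 → advance +1; mR−mL=380/261 → turn +1·90°
n=1: pose=(-1,8,N); sL=8/17, sR=40/53; mL=20/53, mR=892/901; mL+mR=1232/901 → advance +1; mR−mL=552/901 → turn +1·90°
n=2: pose=(-1,9,W); sL=10/13, sR=2/5; mL=1/5, mR=51/65; mL+mR=64/65 → advance +1; mR−mL=38/65 → turn +1·90°
n=3: pose=(-2,9,S); sL=8/5, sR=8/13; mL=4/13, mR=92/65; mL+mR=112/65 → advance +1; mR−mL=72/65 → turn +1·90°
n=4: pose=(-2,8,E); sL=20/29, sR=20/9; mL=10/9, mR=670/261; mL+mR=320/87 → advance +1; mR−mL=380/261 → turn +1·90°
n=5: pose=(-1,8,N); sL=8/17, sR=40/53; mL=20/53, mR=892/901; mL+mR=1232/901 → advance +1; mR−mL=552/901 → turn +1·90°

0 20/29 20/9 10/9 670/261 -2 8 E
1 8/17 40/53 20/53 892/901 -1 8 N
2 10/13 2/5 1/5 51/65 -1 9 W
3 8/5 8/13 4/13 92/65 -2 9 S
4 20/29 20/9 10/9 670/261 -2 8 E
5 8/17 40/53 20/53 892/901 -1 8 N
final -1 9 W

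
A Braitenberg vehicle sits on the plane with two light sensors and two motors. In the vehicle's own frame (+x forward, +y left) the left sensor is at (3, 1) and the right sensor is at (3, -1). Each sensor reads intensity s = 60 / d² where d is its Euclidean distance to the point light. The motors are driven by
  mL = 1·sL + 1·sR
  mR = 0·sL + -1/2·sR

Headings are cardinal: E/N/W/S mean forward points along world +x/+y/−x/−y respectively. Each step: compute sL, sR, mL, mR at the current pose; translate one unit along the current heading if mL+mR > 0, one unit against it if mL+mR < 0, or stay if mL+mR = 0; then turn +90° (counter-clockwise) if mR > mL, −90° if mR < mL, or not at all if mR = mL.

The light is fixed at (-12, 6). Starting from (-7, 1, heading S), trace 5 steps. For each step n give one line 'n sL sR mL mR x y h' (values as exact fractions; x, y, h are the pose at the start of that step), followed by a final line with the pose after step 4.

0 3/5 3/4 27/20 -3/8 -7 1 S
1 60/53 60/29 4920/1537 -30/29 -7 0 W
2 10/3 30/17 260/51 -15/17 -8 0 N
3 12/13 12/17 360/221 -6/17 -8 1 E
4 3/5 3/4 27/20 -3/8 -7 1 S
final -7 0 W

n=0: pose=(-7,1,S); sL=3/5, sR=3/4; mL=27/20, mR=-3/8; mL+mR=39/40 → advance +1; mR−mL=-69/40 → turn -1·90°
n=1: pose=(-7,0,W); sL=60/53, sR=60/29; mL=4920/1537, mR=-30/29; mL+mR=3330/1537 → advance +1; mR−mL=-6510/1537 → turn -1·90°
n=2: pose=(-8,0,N); sL=10/3, sR=30/17; mL=260/51, mR=-15/17; mL+mR=215/51 → advance +1; mR−mL=-305/51 → turn -1·90°
n=3: pose=(-8,1,E); sL=12/13, sR=12/17; mL=360/221, mR=-6/17; mL+mR=282/221 → advance +1; mR−mL=-438/221 → turn -1·90°
n=4: pose=(-7,1,S); sL=3/5, sR=3/4; mL=27/20, mR=-3/8; mL+mR=39/40 → advance +1; mR−mL=-69/40 → turn -1·90°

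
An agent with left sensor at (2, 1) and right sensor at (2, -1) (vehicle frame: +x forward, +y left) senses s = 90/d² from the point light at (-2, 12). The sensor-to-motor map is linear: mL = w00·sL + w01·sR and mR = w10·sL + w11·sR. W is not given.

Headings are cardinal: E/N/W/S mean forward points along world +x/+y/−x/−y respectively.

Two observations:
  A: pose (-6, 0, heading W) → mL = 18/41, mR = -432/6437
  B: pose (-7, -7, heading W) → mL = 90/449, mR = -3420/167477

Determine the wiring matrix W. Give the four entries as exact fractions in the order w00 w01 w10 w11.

1 0 1/2 -1/2

obs A: pose=(-6,0,W) → sL=18/41, sR=90/157, mL=18/41, mR=-432/6437
obs B: pose=(-7,-7,W) → sL=90/449, sR=90/373, mL=90/449, mR=-3420/167477
sensor matrix S = [[18/41, 90/157], [90/449, 90/373]]; det S = -9674640/1078049449
solve [mL_A; mL_B] = S·[w00; w01] and [mR_A; mR_B] = S·[w10; w11]:
  w00 = 1, w01 = 0, w10 = 1/2, w11 = -1/2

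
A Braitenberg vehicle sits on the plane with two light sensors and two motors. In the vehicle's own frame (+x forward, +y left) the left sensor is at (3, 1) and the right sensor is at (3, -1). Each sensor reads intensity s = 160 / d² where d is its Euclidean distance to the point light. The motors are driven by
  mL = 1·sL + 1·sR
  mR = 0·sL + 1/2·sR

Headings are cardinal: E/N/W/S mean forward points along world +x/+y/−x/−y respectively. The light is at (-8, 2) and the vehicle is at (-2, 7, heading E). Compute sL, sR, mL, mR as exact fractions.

left sensor world pos  = (1, 8); dL² = 117
right sensor world pos = (1, 6); dR² = 97
sL = 160/117 = 160/117
sR = 160/97 = 160/97
mL = 1·sL + 1·sR = 34240/11349
mR = 0·sL + 1/2·sR = 80/97

160/117 160/97 34240/11349 80/97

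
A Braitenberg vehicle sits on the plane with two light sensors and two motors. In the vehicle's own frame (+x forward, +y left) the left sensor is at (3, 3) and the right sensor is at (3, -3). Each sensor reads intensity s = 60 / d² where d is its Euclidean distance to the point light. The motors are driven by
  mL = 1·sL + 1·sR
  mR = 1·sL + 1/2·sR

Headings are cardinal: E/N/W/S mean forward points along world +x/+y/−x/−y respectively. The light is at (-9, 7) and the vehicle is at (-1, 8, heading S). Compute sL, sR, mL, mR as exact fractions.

12/25 60/29 1848/725 1098/725

left sensor world pos  = (2, 5); dL² = 125
right sensor world pos = (-4, 5); dR² = 29
sL = 60/125 = 12/25
sR = 60/29 = 60/29
mL = 1·sL + 1·sR = 1848/725
mR = 1·sL + 1/2·sR = 1098/725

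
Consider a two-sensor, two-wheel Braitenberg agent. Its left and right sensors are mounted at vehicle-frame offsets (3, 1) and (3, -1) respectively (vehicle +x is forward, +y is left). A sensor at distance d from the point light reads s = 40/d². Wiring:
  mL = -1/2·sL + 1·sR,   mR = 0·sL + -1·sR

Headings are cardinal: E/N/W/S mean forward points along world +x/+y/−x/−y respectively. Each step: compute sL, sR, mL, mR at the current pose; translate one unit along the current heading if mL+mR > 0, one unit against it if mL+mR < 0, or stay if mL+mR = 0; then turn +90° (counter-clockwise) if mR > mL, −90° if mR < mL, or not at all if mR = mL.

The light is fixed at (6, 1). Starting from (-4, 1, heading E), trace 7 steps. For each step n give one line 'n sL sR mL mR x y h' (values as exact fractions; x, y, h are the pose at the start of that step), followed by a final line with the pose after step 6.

0 4/5 4/5 2/5 -4/5 -4 1 E
1 40/109 40/153 1300/16677 -40/153 -5 1 S
2 10/49 1/5 24/245 -1/5 -5 2 W
3 40/137 40/97 3540/13289 -40/97 -4 2 N
4 4/5 4/5 2/5 -4/5 -4 1 E
5 40/109 40/153 1300/16677 -40/153 -5 1 S
6 10/49 1/5 24/245 -1/5 -5 2 W
final -4 2 N

n=0: pose=(-4,1,E); sL=4/5, sR=4/5; mL=2/5, mR=-4/5; mL+mR=-2/5 → advance -1; mR−mL=-6/5 → turn -1·90°
n=1: pose=(-5,1,S); sL=40/109, sR=40/153; mL=1300/16677, mR=-40/153; mL+mR=-20/109 → advance -1; mR−mL=-5660/16677 → turn -1·90°
n=2: pose=(-5,2,W); sL=10/49, sR=1/5; mL=24/245, mR=-1/5; mL+mR=-5/49 → advance -1; mR−mL=-73/245 → turn -1·90°
n=3: pose=(-4,2,N); sL=40/137, sR=40/97; mL=3540/13289, mR=-40/97; mL+mR=-20/137 → advance -1; mR−mL=-9020/13289 → turn -1·90°
n=4: pose=(-4,1,E); sL=4/5, sR=4/5; mL=2/5, mR=-4/5; mL+mR=-2/5 → advance -1; mR−mL=-6/5 → turn -1·90°
n=5: pose=(-5,1,S); sL=40/109, sR=40/153; mL=1300/16677, mR=-40/153; mL+mR=-20/109 → advance -1; mR−mL=-5660/16677 → turn -1·90°
n=6: pose=(-5,2,W); sL=10/49, sR=1/5; mL=24/245, mR=-1/5; mL+mR=-5/49 → advance -1; mR−mL=-73/245 → turn -1·90°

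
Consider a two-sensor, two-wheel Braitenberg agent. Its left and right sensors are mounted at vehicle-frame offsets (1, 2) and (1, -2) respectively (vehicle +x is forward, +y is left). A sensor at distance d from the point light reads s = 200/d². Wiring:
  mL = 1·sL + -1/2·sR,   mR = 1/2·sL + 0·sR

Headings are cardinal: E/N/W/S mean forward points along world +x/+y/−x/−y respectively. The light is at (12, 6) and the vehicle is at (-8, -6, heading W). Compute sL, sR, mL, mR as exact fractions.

200/637 200/541 44500/344617 100/637

left sensor world pos  = (-9, -8); dL² = 637
right sensor world pos = (-9, -4); dR² = 541
sL = 200/637 = 200/637
sR = 200/541 = 200/541
mL = 1·sL + -1/2·sR = 44500/344617
mR = 1/2·sL + 0·sR = 100/637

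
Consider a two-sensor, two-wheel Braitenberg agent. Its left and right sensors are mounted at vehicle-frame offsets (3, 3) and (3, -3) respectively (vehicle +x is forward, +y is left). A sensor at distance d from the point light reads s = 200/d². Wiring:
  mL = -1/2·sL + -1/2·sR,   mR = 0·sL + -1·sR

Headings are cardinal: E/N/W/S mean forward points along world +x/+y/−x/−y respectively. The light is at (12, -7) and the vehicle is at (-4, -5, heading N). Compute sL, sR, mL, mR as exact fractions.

100/193 100/97 -14500/18721 -100/97

left sensor world pos  = (-7, -2); dL² = 386
right sensor world pos = (-1, -2); dR² = 194
sL = 200/386 = 100/193
sR = 200/194 = 100/97
mL = -1/2·sL + -1/2·sR = -14500/18721
mR = 0·sL + -1·sR = -100/97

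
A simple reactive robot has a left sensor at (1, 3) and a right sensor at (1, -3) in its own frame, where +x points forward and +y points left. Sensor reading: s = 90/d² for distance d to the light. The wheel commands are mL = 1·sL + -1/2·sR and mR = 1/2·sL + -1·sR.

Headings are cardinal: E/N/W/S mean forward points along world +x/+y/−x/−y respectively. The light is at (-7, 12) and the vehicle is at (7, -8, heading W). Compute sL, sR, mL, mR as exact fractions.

45/349 45/229 4905/159842 -21105/159842

left sensor world pos  = (6, -11); dL² = 698
right sensor world pos = (6, -5); dR² = 458
sL = 90/698 = 45/349
sR = 90/458 = 45/229
mL = 1·sL + -1/2·sR = 4905/159842
mR = 1/2·sL + -1·sR = -21105/159842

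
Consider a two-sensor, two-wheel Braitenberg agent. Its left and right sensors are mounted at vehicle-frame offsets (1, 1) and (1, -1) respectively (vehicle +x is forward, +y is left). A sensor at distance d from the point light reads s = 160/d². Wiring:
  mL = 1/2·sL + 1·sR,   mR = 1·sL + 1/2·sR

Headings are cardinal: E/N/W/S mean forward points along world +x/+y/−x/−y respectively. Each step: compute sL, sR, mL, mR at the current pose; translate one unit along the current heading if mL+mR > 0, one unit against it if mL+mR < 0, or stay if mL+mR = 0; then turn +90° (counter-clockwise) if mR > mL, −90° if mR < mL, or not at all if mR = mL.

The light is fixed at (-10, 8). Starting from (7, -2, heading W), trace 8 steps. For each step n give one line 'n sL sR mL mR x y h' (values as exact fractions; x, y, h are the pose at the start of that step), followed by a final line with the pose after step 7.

n=0: pose=(7,-2,W); sL=160/377, sR=160/337; mL=87280/127049, mR=84080/127049; mL+mR=171360/127049 → advance +1; mR−mL=-3200/127049 → turn -1·90°
n=1: pose=(6,-2,N); sL=80/153, sR=16/37; mL=3928/5661, mR=4184/5661; mL+mR=2704/1887 → advance +1; mR−mL=256/5661 → turn +1·90°
n=2: pose=(6,-1,W); sL=32/65, sR=160/289; mL=15024/18785, mR=14448/18785; mL+mR=29472/18785 → advance +1; mR−mL=-576/18785 → turn -1·90°
n=3: pose=(5,-1,N); sL=8/13, sR=1/2; mL=21/26, mR=45/52; mL+mR=87/52 → advance +1; mR−mL=3/52 → turn +1·90°
n=4: pose=(5,0,W); sL=160/277, sR=32/49; mL=12784/13573, mR=12272/13573; mL+mR=25056/13573 → advance +1; mR−mL=-512/13573 → turn -1·90°
n=5: pose=(4,0,N); sL=80/109, sR=80/137; mL=14200/14933, mR=15320/14933; mL+mR=29520/14933 → advance +1; mR−mL=1120/14933 → turn +1·90°
n=6: pose=(4,1,W); sL=160/233, sR=32/41; mL=10736/9553, mR=10288/9553; mL+mR=21024/9553 → advance +1; mR−mL=-448/9553 → turn -1·90°
n=7: pose=(3,1,N); sL=8/9, sR=20/29; mL=296/261, mR=322/261; mL+mR=206/87 → advance +1; mR−mL=26/261 → turn +1·90°

0 160/377 160/337 87280/127049 84080/127049 7 -2 W
1 80/153 16/37 3928/5661 4184/5661 6 -2 N
2 32/65 160/289 15024/18785 14448/18785 6 -1 W
3 8/13 1/2 21/26 45/52 5 -1 N
4 160/277 32/49 12784/13573 12272/13573 5 0 W
5 80/109 80/137 14200/14933 15320/14933 4 0 N
6 160/233 32/41 10736/9553 10288/9553 4 1 W
7 8/9 20/29 296/261 322/261 3 1 N
final 3 2 W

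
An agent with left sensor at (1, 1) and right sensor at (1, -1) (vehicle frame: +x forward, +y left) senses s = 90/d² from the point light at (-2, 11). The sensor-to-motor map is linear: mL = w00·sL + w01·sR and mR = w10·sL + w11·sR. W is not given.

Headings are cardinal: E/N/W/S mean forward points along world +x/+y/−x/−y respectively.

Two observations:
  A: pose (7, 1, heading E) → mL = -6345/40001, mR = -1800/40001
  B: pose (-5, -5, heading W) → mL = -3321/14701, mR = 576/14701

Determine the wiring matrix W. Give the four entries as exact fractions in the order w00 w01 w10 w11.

obs A: pose=(7,1,E) → sL=90/181, sR=90/221, mL=-6345/40001, mR=-1800/40001
obs B: pose=(-5,-5,W) → sL=18/61, sR=90/241, mL=-3321/14701, mR=576/14701
sensor matrix S = [[90/181, 90/221], [18/61, 90/241]]; det S = 38530080/588054701
solve [mL_A; mL_B] = S·[w00; w01] and [mR_A; mR_B] = S·[w10; w11]:
  w00 = 1/2, w01 = -1, w10 = -1/2, w11 = 1/2

1/2 -1 -1/2 1/2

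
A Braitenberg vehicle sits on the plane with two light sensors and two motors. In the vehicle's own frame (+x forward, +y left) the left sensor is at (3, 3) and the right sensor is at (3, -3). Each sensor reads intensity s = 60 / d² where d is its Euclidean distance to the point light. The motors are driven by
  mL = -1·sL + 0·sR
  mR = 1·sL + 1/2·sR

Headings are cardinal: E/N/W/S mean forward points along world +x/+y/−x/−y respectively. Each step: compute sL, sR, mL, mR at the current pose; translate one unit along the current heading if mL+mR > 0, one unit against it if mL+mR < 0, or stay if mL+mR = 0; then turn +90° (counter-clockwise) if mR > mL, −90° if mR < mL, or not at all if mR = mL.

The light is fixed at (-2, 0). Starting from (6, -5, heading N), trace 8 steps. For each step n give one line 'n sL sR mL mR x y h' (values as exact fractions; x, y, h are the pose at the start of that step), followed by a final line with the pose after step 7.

0 60/29 12/25 -60/29 1674/725 6 -5 N
1 30/37 30/13 -30/37 945/481 6 -4 W
2 60/149 12/13 -60/149 1674/1937 5 -4 S
3 15/26 15/41 -15/26 405/533 5 -5 E
4 60/29 12/25 -60/29 1674/725 6 -5 N
5 30/37 30/13 -30/37 945/481 6 -4 W
6 60/149 12/13 -60/149 1674/1937 5 -4 S
7 15/26 15/41 -15/26 405/533 5 -5 E
final 6 -5 N

n=0: pose=(6,-5,N); sL=60/29, sR=12/25; mL=-60/29, mR=1674/725; mL+mR=6/25 → advance +1; mR−mL=3174/725 → turn +1·90°
n=1: pose=(6,-4,W); sL=30/37, sR=30/13; mL=-30/37, mR=945/481; mL+mR=15/13 → advance +1; mR−mL=1335/481 → turn +1·90°
n=2: pose=(5,-4,S); sL=60/149, sR=12/13; mL=-60/149, mR=1674/1937; mL+mR=6/13 → advance +1; mR−mL=2454/1937 → turn +1·90°
n=3: pose=(5,-5,E); sL=15/26, sR=15/41; mL=-15/26, mR=405/533; mL+mR=15/82 → advance +1; mR−mL=1425/1066 → turn +1·90°
n=4: pose=(6,-5,N); sL=60/29, sR=12/25; mL=-60/29, mR=1674/725; mL+mR=6/25 → advance +1; mR−mL=3174/725 → turn +1·90°
n=5: pose=(6,-4,W); sL=30/37, sR=30/13; mL=-30/37, mR=945/481; mL+mR=15/13 → advance +1; mR−mL=1335/481 → turn +1·90°
n=6: pose=(5,-4,S); sL=60/149, sR=12/13; mL=-60/149, mR=1674/1937; mL+mR=6/13 → advance +1; mR−mL=2454/1937 → turn +1·90°
n=7: pose=(5,-5,E); sL=15/26, sR=15/41; mL=-15/26, mR=405/533; mL+mR=15/82 → advance +1; mR−mL=1425/1066 → turn +1·90°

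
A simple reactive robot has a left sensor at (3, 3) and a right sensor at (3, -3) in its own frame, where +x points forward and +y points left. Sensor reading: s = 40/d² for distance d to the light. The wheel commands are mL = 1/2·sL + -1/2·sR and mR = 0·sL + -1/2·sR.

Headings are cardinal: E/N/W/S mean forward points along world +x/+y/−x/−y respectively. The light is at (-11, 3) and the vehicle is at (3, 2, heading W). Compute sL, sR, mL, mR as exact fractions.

40/137 8/25 -48/3425 -4/25

left sensor world pos  = (0, -1); dL² = 137
right sensor world pos = (0, 5); dR² = 125
sL = 40/137 = 40/137
sR = 40/125 = 8/25
mL = 1/2·sL + -1/2·sR = -48/3425
mR = 0·sL + -1/2·sR = -4/25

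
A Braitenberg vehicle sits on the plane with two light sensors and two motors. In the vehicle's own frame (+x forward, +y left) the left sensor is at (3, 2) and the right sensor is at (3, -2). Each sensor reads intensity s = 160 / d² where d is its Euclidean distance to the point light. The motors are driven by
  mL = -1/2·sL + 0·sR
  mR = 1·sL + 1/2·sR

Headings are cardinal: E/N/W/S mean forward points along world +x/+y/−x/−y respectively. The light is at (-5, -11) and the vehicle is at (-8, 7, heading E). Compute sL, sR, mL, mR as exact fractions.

left sensor world pos  = (-5, 9); dL² = 400
right sensor world pos = (-5, 5); dR² = 256
sL = 160/400 = 2/5
sR = 160/256 = 5/8
mL = -1/2·sL + 0·sR = -1/5
mR = 1·sL + 1/2·sR = 57/80

2/5 5/8 -1/5 57/80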